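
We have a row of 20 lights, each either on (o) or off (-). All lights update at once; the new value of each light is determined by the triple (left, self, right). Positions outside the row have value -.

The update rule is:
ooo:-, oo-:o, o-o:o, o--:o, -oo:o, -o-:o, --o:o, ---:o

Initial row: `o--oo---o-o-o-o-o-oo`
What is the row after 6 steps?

step 1: oooooooooooooooooooo
step 2: o------------------o
step 3: oooooooooooooooooooo  (repeats step 1; period 2)
step 6: o------------------o

o------------------o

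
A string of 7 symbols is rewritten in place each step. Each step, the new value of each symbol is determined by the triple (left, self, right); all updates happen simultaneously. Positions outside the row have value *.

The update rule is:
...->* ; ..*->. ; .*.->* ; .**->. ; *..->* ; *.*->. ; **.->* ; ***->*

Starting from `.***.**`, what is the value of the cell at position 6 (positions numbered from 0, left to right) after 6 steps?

.

..**..*
*..**..
**..**.
***..*.
****.*.
****.*.
position 6 holds .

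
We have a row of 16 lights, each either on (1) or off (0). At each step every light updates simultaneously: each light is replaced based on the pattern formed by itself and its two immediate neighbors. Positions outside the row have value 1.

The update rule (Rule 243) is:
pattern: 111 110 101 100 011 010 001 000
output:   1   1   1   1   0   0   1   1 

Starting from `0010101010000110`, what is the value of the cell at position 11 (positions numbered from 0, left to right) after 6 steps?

step 1: 1101010101111011
step 2: 1110101010111101
step 3: 1111010101011110
step 4: 1111101010101111
step 5: 1111110101010111
step 6: 1111111010101011
position 11 holds 0

0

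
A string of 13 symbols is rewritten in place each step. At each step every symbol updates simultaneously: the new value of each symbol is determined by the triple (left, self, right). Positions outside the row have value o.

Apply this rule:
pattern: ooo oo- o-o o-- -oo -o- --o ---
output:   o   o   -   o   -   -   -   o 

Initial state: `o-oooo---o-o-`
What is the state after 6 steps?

oooooo--oooo-

step 1: o--ooooo-----
step 2: oo--oooooooo-
step 3: ooo--ooooooo-
step 4: oooo--oooooo-
step 5: ooooo--ooooo-
step 6: oooooo--oooo-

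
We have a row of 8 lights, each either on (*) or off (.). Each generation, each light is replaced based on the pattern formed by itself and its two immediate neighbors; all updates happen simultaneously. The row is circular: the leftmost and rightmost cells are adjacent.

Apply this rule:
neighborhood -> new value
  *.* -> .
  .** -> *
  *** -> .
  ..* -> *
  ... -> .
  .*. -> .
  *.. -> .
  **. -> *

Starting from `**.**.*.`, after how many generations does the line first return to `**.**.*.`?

24

**.**...
**.**..*
.*.**.**
...**.**
..***.**
.**.*.**
.**...**
.**..***
.**.**.*
.**.**..
***.**..
*.*.**.*
*...**.*
*..***.*
*.**.*.*
*.**...*
*.**..**
*.**.**.
..**.**.
.***.**.
**.*.**.
**...**.
**..***.
**.**.*.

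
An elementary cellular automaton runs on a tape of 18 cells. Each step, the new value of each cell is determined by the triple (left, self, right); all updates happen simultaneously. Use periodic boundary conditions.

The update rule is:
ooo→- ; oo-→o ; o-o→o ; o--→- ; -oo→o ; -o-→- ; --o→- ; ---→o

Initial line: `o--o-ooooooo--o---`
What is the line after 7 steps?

ooo----ooo--o--o--

step 1: ----oo-----o----o-
step 2: ooo-oo-ooo---oo---
step 3: o-oooooo-o-o-oo-o-
step 4: -oo----oo-o-oooo-o
step 5: ooo-oo-ooo-oo--oo-
step 6: o-oooooo-oooo--ooo
step 7: ooo----ooo--o--o--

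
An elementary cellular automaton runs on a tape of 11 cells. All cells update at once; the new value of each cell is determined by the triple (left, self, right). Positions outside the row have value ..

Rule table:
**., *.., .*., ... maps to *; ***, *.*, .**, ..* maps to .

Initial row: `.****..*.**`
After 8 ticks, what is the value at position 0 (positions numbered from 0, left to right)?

.

....**.*..*
***..*.**.*
..**.*..*.*
*..*.**.*.*
**.*..*.*.*
.*.**.*.*.*
.*..*.*.*.*
.**.*.*.*.*
position 0 holds .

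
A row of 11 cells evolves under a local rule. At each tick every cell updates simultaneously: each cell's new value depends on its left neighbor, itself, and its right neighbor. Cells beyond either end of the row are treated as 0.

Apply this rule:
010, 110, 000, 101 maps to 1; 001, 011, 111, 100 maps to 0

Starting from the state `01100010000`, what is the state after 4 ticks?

tick 1: 00101010111
tick 2: 10111111001
tick 3: 11000001001
tick 4: 01011101001

01011101001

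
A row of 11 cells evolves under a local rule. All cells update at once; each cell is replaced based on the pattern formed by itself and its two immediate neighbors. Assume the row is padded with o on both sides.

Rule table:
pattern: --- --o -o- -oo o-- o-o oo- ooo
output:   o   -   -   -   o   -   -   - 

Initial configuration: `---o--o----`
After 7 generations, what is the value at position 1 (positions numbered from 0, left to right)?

oo--o--ooo-
--o--o-----
o--o--oooo-
-o--o------
--o--ooooo-
o--o-------
-o--oooooo-
position 1 holds o

o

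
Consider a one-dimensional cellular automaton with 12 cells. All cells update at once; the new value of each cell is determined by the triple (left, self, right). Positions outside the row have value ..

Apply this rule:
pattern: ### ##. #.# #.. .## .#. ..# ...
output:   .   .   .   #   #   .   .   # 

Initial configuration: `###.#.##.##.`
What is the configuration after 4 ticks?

#.....#..#.#
.####..#....
.#...#..####
..##..#.#...

..##..#.#...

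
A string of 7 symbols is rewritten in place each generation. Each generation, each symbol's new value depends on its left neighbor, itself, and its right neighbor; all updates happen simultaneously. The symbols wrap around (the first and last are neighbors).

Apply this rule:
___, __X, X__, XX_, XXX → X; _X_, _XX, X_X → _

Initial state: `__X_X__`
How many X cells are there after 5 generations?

5

generation 1: XX___XX
generation 2: XXXXX_X
generation 3: XXXXX__
generation 4: _XXXXXX
generation 5: __XXXXX
count of X: 5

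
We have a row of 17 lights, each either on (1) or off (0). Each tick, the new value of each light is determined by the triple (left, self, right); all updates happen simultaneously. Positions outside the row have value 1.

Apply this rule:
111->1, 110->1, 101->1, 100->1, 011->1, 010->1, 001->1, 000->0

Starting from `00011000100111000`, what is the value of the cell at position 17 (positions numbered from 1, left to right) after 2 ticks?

tick 1: 10111101111111101
tick 2: 11111111111111111
position 17 holds 1

1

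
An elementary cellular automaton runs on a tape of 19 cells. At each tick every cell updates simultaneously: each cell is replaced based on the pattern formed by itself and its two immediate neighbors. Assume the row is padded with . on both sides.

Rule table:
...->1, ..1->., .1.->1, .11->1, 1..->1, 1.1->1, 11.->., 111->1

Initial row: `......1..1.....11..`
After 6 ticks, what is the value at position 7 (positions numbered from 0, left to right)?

tick 1: 11111.11.11111.1.11
tick 2: 1111.11.11111.1111.
tick 3: 111.11.11111.1111.1
tick 4: 11.11.11111.1111.11
tick 5: 1.11.11111.1111.11.
tick 6: 111.11111.1111.11.1
position 7 holds 1

1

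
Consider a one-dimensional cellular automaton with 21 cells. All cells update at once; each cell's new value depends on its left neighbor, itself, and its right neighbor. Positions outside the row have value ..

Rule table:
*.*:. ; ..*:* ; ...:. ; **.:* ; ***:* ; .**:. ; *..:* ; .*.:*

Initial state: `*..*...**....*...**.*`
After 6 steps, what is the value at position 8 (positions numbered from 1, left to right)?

*****.*.**..***.*.*.*
.****.*..***.**.*.*.*
*.***.***.**..*.*.*.*
*..**..**..****.*.*.*
***.***.***.***.*.*.*
.**..**..**..**.*.*.*
position 8 holds .

.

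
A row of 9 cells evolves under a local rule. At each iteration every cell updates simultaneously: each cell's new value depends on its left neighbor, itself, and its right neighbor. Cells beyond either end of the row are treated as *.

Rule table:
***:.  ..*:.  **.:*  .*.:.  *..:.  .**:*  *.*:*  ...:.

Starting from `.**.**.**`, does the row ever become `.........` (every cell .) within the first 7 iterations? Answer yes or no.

********.
.......**
.......*.
........*
........*  (fixed point — unchanged through iteration 7)
iteration 7 is ........*, still not uniform .

no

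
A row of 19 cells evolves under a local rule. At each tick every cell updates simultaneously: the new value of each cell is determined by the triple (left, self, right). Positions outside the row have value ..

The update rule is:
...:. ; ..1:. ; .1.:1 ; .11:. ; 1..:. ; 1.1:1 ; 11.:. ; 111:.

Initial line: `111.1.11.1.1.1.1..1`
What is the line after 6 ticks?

..................1

...111..11111111..1
..................1
..................1  (fixed point — unchanged through tick 6)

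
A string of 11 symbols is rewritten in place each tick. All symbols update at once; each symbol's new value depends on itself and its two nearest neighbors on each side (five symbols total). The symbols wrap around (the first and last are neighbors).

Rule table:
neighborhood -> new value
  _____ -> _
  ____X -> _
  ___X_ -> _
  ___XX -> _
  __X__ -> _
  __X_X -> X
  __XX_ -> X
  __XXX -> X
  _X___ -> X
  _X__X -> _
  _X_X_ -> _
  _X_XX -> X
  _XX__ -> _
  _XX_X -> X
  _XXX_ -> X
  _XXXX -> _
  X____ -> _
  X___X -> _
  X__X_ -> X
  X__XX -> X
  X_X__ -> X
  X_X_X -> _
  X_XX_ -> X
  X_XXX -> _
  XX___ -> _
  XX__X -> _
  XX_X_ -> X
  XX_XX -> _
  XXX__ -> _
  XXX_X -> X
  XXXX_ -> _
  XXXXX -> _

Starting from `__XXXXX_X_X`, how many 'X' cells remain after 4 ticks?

1

_XX___XX__X
XX____X__XX
________XX_
________X__
count of X: 1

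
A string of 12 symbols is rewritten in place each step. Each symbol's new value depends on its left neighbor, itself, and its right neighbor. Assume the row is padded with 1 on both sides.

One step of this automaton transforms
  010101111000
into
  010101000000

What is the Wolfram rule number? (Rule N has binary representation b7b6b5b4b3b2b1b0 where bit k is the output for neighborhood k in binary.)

position 6: 111 → 0  (bit 7 = 0)
position 8: 110 → 0  (bit 6 = 0)
position 0: 101 → 0  (bit 5 = 0)
position 9: 100 → 0  (bit 4 = 0)
position 5: 011 → 1  (bit 3 = 1)
position 1: 010 → 1  (bit 2 = 1)
position 11: 001 → 0  (bit 1 = 0)
position 10: 000 → 0  (bit 0 = 0)
bits b7..b0 = 00001100 = 12

12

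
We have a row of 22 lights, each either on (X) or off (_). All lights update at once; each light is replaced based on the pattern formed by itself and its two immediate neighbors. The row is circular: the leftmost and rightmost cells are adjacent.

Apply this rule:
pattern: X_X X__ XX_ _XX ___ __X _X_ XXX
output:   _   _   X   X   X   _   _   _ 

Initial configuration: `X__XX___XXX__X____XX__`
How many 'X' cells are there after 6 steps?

___XX_X_X_X____XX_XX__
XX_XX_______XX_XX_XX_X
_X_XX_XXXXX_XX_XX_XX_X
___XX_X___X_XX_XX_XX__
XX_XX___X___XX_XX_XX_X
_X_XX_X___X_XX_XX_XX_X
count of X: 12

12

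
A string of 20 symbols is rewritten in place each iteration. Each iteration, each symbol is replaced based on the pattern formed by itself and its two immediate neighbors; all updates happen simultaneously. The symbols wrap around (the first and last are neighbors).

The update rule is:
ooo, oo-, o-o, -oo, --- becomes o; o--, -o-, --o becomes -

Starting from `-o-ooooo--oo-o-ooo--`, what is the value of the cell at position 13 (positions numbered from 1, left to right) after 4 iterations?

iteration 1: --oooooo--ooo-oooo-o
iteration 2: --oooooo--ooooooooo-
iteration 3: o-oooooo--ooooooooo-
iteration 4: -ooooooo--oooooooooo
position 13 holds o

o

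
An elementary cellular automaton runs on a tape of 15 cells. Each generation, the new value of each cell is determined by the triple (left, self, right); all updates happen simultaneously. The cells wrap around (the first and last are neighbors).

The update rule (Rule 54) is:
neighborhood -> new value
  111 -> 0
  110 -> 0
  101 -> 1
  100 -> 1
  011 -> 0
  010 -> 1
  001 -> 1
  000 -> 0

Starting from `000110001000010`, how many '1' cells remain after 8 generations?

001001011100111
111111100011000
000000010100101
100000111111111
010001000000000
111011100000000
000100010000001
101110111000011
count of 1: 9

9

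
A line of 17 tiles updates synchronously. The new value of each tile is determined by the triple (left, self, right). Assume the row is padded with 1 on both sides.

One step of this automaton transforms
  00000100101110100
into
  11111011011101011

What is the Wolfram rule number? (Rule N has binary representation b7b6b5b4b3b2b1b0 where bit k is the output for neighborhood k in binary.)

position 11: 111 → 1  (bit 7 = 1)
position 12: 110 → 0  (bit 6 = 0)
position 9: 101 → 1  (bit 5 = 1)
position 0: 100 → 1  (bit 4 = 1)
position 10: 011 → 1  (bit 3 = 1)
position 5: 010 → 0  (bit 2 = 0)
position 4: 001 → 1  (bit 1 = 1)
position 1: 000 → 1  (bit 0 = 1)
bits b7..b0 = 10111011 = 187

187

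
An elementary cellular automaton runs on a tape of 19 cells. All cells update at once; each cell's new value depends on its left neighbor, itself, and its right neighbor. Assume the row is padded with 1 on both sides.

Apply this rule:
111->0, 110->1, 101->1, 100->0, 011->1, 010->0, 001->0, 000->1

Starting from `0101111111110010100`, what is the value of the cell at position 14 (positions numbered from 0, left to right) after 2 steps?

0

step 1: 1011000000010001000
step 2: 1111011111000100010
position 14 holds 0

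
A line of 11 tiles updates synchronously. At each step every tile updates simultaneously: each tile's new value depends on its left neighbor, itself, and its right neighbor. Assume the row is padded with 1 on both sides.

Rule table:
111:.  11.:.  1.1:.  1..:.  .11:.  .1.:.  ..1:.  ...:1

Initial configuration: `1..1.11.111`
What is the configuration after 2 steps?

...........
.111111111.

.111111111.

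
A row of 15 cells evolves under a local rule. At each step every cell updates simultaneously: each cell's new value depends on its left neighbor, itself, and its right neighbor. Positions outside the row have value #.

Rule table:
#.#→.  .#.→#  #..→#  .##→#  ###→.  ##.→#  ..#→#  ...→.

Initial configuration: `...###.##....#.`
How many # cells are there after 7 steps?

9

#.##.#.###..##.
#.##.#.#.#####.
#.##.#.#.#...#.
#.##.#.#.##.##.
#.##.#.#.##.##.  (fixed point — unchanged through step 7)
count of #: 9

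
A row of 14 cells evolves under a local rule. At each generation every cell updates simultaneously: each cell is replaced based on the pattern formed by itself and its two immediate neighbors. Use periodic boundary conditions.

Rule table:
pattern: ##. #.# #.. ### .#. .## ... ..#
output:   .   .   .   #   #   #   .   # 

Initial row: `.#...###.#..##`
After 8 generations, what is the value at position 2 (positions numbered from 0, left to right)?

.

.#..###..#.##.
##.###..##.#..
#..##..##..#.#
..##..##..##.#
.##..##..##..#
.#..##..##..##
.#.##..##..##.
##.#..##..##..
position 2 holds .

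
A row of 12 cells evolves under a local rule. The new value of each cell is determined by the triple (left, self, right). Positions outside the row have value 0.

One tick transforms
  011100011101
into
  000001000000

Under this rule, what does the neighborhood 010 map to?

At position 11 the neighborhood is 010; the next row has 0 there.

0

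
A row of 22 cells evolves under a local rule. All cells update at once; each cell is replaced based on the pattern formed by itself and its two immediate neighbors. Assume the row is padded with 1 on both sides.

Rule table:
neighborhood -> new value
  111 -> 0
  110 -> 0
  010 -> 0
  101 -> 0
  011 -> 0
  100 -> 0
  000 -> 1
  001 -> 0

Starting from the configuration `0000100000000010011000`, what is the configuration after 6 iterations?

0000100000000011111000

0110001111111000000010
0000100000000011111000
0110001111111000000010  (repeats iteration 1; period 2)
iteration 6: 0000100000000011111000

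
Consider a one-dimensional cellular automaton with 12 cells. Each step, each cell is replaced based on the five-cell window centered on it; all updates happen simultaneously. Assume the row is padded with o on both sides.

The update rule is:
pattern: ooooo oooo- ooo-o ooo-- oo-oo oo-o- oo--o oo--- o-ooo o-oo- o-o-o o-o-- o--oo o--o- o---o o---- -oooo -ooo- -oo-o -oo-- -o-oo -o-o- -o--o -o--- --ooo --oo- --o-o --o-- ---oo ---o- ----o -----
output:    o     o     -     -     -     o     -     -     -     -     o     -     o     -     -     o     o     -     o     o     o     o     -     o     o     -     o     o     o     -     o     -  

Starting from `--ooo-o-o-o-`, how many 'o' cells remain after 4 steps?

8

-oo--ooooooo
--o-oooooooo
--oo-ooooooo
-o-o--oooooo
count of o: 8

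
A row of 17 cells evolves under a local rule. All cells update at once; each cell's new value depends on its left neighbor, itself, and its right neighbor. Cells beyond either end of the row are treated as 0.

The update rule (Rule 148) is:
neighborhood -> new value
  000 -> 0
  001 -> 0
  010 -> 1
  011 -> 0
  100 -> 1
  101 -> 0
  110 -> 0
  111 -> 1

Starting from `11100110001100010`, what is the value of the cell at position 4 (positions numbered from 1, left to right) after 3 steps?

step 1: 01010001000010011
step 2: 01011001100011000
step 3: 01000100010000100
position 4 holds 0

0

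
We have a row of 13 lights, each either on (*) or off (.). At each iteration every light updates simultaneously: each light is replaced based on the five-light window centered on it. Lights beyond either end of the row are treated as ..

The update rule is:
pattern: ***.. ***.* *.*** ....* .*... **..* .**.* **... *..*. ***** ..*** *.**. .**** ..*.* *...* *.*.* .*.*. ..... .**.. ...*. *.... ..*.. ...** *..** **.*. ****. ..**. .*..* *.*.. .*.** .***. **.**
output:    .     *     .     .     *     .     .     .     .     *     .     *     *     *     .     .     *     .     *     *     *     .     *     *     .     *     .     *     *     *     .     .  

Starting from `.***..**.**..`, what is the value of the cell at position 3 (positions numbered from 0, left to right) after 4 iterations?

.

*....*...**.*
.**.*.*.*...*
*....*.***.*.
.**.***..*.**
position 3 holds .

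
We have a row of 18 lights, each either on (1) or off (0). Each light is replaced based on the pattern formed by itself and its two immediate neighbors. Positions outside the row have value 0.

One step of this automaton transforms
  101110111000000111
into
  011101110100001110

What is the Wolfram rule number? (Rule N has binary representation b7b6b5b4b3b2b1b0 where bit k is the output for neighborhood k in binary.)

position 3: 111 → 1  (bit 7 = 1)
position 4: 110 → 0  (bit 6 = 0)
position 1: 101 → 1  (bit 5 = 1)
position 9: 100 → 1  (bit 4 = 1)
position 2: 011 → 1  (bit 3 = 1)
position 0: 010 → 0  (bit 2 = 0)
position 14: 001 → 1  (bit 1 = 1)
position 10: 000 → 0  (bit 0 = 0)
bits b7..b0 = 10111010 = 186

186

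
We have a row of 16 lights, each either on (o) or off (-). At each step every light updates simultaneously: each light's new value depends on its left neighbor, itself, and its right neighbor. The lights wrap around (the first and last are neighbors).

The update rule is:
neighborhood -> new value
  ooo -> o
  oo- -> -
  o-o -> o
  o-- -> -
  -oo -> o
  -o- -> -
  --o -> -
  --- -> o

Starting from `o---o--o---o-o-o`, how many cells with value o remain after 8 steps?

4

--o------o--o-oo
----oooo-----oo-
ooo-ooo--ooo-o--
oo-ooo---oo-o---
o-ooo--o-o-o--o-
-ooo----o-o----o
ooo--oo--o--oo--
oo---o------o---
count of o: 4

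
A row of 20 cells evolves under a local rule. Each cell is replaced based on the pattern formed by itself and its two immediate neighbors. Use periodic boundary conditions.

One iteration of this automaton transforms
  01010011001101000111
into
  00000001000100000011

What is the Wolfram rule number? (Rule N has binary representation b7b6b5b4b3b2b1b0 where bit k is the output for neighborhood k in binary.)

position 18: 111 → 1  (bit 7 = 1)
position 7: 110 → 1  (bit 6 = 1)
position 0: 101 → 0  (bit 5 = 0)
position 4: 100 → 0  (bit 4 = 0)
position 6: 011 → 0  (bit 3 = 0)
position 1: 010 → 0  (bit 2 = 0)
position 5: 001 → 0  (bit 1 = 0)
position 15: 000 → 0  (bit 0 = 0)
bits b7..b0 = 11000000 = 192

192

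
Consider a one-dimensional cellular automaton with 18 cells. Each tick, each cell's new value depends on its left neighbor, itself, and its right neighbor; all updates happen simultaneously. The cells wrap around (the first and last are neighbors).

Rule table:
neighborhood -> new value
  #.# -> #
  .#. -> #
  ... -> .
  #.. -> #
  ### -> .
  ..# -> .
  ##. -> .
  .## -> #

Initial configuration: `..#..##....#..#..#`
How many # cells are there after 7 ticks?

#.##.#.#...##.##.#
.##.#####..#.##.##
##.##....#.###.##.
#.##.#...###..##.#
.##.###..#..#.#.##
##.##..#.##.#####.
#.##.#.###.##....#
count of #: 10

10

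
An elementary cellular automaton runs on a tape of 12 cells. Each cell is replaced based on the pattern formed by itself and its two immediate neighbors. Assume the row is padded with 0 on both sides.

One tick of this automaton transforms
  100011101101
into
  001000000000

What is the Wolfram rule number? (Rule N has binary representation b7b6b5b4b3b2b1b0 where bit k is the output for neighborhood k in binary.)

1

position 5: 111 → 0  (bit 7 = 0)
position 6: 110 → 0  (bit 6 = 0)
position 7: 101 → 0  (bit 5 = 0)
position 1: 100 → 0  (bit 4 = 0)
position 4: 011 → 0  (bit 3 = 0)
position 0: 010 → 0  (bit 2 = 0)
position 3: 001 → 0  (bit 1 = 0)
position 2: 000 → 1  (bit 0 = 1)
bits b7..b0 = 00000001 = 1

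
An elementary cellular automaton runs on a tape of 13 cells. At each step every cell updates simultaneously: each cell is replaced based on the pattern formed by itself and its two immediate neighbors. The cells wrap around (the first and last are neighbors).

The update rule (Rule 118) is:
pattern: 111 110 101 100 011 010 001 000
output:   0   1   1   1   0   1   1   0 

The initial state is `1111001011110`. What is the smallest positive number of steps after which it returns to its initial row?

step 1: 0001111100011
step 2: 1010000110101
step 3: 1111001011110

3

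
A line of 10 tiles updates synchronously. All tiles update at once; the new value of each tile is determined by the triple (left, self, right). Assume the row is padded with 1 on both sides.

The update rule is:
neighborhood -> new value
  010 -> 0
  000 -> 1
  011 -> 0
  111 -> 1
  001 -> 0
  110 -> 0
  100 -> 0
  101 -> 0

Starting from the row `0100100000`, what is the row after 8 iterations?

0000001110
0111100100
0011000000
0000011110
0111001100
0010000000
0000111110
0110011100

0110011100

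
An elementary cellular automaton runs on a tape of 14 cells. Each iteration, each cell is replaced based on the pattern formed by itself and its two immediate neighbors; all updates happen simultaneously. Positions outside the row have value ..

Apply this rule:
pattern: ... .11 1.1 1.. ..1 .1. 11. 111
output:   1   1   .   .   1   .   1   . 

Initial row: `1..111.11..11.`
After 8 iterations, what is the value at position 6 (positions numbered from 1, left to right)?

.

..11.1.11.111.
1111...11.1.1.
1..1.1111.....
..1..1..1.1111
11..1..1..1..1
11.1..1..1..1.
11...1..1..1..
11.11..1..1..1
position 6 holds .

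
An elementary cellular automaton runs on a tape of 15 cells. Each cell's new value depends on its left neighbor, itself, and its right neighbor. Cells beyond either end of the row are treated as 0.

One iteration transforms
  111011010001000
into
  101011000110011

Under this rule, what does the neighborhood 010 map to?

0

At position 7 the neighborhood is 010; the next row has 0 there.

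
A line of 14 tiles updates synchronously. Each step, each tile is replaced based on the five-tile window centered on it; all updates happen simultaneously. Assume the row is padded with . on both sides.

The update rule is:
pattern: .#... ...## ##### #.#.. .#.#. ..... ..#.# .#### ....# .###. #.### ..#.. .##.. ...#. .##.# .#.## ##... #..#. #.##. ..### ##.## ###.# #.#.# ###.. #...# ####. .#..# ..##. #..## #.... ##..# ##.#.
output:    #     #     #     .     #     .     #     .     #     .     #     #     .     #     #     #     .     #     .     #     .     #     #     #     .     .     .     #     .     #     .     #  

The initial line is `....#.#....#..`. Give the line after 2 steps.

..####.#######
###..#.#.###.#

###..#.#.###.#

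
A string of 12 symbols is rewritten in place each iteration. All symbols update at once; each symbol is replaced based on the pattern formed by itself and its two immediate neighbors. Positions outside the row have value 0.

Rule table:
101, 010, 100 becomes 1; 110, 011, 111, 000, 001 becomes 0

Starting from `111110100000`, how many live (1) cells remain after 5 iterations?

2

iteration 1: 000001110000
iteration 2: 000000001000
iteration 3: 000000001100
iteration 4: 000000000010
iteration 5: 000000000011
count of 1: 2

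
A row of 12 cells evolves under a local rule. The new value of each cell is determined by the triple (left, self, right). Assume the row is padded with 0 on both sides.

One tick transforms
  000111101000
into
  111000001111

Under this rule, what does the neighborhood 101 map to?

At position 7 the neighborhood is 101; the next row has 0 there.

0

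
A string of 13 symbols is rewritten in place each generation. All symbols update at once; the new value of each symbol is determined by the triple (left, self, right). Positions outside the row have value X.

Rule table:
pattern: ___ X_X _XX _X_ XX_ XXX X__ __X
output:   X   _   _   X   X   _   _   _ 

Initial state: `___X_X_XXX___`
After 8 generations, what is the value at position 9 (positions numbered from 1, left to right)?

_

generation 1: _X_X_X___X_X_
generation 2: _X_X_X_X_X_X_
generation 3: _X_X_X_X_X_X_  (fixed point — unchanged through generation 8)
position 9 holds _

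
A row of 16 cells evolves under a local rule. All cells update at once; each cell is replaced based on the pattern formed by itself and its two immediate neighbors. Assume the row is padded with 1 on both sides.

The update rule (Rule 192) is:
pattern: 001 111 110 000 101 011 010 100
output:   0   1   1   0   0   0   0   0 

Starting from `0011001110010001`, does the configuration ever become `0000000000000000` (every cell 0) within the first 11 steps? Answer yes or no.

0001000110000000
0000000010000000
0000000000000000
all cells are 0 at step 3

yes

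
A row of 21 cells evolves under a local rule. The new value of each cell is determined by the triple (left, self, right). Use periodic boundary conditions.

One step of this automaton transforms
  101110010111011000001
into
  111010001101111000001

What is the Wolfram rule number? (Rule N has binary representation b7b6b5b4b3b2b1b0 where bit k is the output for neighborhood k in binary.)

104

position 3: 111 → 0  (bit 7 = 0)
position 0: 110 → 1  (bit 6 = 1)
position 1: 101 → 1  (bit 5 = 1)
position 5: 100 → 0  (bit 4 = 0)
position 2: 011 → 1  (bit 3 = 1)
position 7: 010 → 0  (bit 2 = 0)
position 6: 001 → 0  (bit 1 = 0)
position 16: 000 → 0  (bit 0 = 0)
bits b7..b0 = 01101000 = 104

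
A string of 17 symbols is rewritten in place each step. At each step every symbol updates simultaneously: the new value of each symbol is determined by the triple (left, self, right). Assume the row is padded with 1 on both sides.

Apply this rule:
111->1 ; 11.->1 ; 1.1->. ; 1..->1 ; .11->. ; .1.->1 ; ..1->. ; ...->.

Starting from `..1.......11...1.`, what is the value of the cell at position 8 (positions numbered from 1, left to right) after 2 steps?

.

step 1: 1.11.......11..1.
step 2: 1..11.......11.1.
position 8 holds .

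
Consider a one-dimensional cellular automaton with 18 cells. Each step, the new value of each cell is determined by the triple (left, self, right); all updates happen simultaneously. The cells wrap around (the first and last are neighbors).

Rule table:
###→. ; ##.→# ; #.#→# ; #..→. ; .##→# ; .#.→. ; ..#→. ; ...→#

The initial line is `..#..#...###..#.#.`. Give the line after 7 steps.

step 1: #......#.#.#...#..
step 2: ..####..#.#..#....
step 3: #.#..#...#.....###
step 4: ##.....#...###.#..
step 5: ##.###...#.#.##...
step 6: ####.#.#..#.###.#.
step 7: #..##.#....##.##.#

#..##.#....##.##.#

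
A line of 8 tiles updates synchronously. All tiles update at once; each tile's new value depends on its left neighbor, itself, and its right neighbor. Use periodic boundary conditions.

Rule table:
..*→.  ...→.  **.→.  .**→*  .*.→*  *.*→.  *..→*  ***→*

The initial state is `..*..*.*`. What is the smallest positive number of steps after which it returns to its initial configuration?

step 1: *.**.*.*
step 2: ..*..*.*

2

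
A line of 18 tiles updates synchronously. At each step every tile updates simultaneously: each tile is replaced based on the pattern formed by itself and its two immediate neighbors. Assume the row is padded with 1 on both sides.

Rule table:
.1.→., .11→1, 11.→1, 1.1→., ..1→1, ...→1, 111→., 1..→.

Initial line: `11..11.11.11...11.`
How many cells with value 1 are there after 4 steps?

step 1: .1.111.11.11.1111.
step 2: ...1.1.11.11.1..1.
step 3: .11....11.11...1..
step 4: .11.11111.11.11..1
count of 1: 12

12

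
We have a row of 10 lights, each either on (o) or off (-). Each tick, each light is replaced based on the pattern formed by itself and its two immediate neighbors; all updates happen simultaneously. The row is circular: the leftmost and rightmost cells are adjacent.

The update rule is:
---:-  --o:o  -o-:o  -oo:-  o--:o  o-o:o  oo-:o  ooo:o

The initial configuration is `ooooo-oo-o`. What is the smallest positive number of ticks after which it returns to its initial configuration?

10

oooooo-oo-
-oooooo-oo
o-oooooo-o
oo-oooooo-
-oo-oooooo
o-oo-ooooo
oo-oo-oooo
ooo-oo-ooo
oooo-oo-oo
ooooo-oo-o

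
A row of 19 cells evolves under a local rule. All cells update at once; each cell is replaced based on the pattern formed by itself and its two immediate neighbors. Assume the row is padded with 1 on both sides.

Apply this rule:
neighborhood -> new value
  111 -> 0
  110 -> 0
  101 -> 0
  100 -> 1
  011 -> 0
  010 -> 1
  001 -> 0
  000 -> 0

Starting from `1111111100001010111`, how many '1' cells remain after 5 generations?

3

0000000010001010000
1000000011001011000
0100000000101000100
0110000000101100110
0001000000100010000
count of 1: 3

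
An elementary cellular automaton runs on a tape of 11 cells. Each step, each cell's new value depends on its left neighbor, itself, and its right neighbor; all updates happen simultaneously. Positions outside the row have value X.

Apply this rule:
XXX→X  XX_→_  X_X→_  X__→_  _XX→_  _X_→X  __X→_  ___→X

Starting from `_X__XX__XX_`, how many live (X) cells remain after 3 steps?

_X_________
_X_XXXXXXX_
_X__XXXXX__
count of X: 6

6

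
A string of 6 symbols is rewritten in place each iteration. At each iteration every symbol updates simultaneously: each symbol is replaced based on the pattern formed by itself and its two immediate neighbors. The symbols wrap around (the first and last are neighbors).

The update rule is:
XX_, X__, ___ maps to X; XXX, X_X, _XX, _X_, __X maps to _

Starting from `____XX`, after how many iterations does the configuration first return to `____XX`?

XXX__X
__XX__
X__XXX
XX____
_XXXX_
____XX

6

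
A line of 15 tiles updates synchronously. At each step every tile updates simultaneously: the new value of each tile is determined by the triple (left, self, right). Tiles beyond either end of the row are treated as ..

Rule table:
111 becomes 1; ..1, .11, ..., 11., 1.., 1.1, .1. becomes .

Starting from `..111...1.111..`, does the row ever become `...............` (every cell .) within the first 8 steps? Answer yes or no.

yes

...1.......1...
...............
all cells are . at step 2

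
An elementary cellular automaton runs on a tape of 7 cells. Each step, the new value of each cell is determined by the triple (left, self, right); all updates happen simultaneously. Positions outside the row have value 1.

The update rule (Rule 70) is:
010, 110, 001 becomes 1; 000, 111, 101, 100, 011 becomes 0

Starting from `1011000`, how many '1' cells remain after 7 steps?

step 1: 1001001
step 2: 1011010
step 3: 1001010
step 4: 1011010  (repeats step 2; period 2)
step 7: 1001010
count of 1: 3

3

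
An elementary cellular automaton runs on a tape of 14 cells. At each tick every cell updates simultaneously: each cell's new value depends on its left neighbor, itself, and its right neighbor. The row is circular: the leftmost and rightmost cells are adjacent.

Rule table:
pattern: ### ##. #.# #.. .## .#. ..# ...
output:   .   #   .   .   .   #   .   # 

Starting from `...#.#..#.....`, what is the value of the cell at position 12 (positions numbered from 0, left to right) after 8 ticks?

.

tick 1: ##.#.#..#.####
tick 2: .#.#.#..#.....
tick 3: .#.#.#..#.####
tick 4: .#.#.#..#....#
tick 5: .#.#.#..#.##.#
tick 6: .#.#.#..#..#.#
tick 7: .#.#.#..#..#.#  (fixed point — unchanged through tick 8)
position 12 holds .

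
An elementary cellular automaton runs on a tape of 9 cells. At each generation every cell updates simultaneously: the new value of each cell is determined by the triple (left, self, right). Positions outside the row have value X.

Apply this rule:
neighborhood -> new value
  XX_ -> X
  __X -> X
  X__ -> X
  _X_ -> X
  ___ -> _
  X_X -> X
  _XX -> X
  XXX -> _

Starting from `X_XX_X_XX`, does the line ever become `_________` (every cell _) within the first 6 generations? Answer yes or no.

XXXXXXXX_
_______XX
X_____XX_
XX___XXXX
_XX_XX___
XXXXXXX_X
generation 6 is XXXXXXX_X, still not uniform _

no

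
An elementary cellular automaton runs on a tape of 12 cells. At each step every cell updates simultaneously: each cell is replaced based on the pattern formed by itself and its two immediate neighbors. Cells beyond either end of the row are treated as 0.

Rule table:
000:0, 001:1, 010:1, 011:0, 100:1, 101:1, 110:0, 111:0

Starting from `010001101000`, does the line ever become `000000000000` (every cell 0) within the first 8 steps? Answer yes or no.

no

step 1: 111010011100
step 2: 000111100010
step 3: 001000010111
step 4: 011100111000
step 5: 100011000100
step 6: 110100101110
step 7: 001111110001
step 8: 010000001011
step 8 is 010000001011, still not uniform 0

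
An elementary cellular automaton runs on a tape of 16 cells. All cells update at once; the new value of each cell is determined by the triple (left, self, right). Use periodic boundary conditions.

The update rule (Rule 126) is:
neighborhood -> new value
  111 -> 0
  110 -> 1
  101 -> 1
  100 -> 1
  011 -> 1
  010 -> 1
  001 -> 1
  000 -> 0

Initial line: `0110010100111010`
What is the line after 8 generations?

1110111111111111

generation 1: 1111111111101111
generation 2: 0000000000111000
generation 3: 0000000001101100
generation 4: 0000000011111110
generation 5: 0000000110000011
generation 6: 1000001111000111
generation 7: 1100011001101100
generation 8: 1110111111111111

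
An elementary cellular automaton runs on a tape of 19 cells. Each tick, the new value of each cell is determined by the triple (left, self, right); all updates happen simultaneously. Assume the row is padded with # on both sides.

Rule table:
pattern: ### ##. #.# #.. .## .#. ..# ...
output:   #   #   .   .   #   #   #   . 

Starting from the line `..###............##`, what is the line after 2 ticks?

tick 1: .####...........###
tick 2: .####..........####

.####..........####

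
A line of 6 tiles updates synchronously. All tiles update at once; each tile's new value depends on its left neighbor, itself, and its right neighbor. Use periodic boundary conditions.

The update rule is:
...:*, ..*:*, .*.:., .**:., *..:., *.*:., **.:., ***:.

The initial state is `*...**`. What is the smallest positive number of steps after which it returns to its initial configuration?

12

..**..
**...*
...**.
***...
....**
.***..
*....*
..***.
**....
...***
.**...
*...**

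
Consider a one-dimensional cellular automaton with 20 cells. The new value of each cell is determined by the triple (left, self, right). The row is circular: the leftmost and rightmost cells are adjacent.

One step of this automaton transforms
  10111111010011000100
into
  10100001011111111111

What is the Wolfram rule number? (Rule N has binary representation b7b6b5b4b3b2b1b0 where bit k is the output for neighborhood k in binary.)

95

position 3: 111 → 0  (bit 7 = 0)
position 7: 110 → 1  (bit 6 = 1)
position 1: 101 → 0  (bit 5 = 0)
position 10: 100 → 1  (bit 4 = 1)
position 2: 011 → 1  (bit 3 = 1)
position 0: 010 → 1  (bit 2 = 1)
position 11: 001 → 1  (bit 1 = 1)
position 15: 000 → 1  (bit 0 = 1)
bits b7..b0 = 01011111 = 95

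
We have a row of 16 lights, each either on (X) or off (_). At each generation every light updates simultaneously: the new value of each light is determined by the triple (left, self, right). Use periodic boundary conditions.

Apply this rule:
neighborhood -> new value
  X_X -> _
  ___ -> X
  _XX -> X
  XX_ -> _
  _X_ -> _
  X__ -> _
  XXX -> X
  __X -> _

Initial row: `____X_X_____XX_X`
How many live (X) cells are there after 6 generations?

_XX_____XXX_X___
_X__XXX_XX____XX
____XX__X__XX_X_
XXX_X______X____
XX____XXXX___XX_
X__XX_XXX__X_X__
count of X: 8

8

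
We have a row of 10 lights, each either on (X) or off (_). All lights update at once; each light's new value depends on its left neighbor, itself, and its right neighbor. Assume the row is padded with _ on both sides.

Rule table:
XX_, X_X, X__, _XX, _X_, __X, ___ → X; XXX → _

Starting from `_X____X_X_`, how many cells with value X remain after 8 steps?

XXXXXXXXXX
X________X
XXXXXXXXXX  (repeats step 1; period 2)
step 8: X________X
count of X: 2

2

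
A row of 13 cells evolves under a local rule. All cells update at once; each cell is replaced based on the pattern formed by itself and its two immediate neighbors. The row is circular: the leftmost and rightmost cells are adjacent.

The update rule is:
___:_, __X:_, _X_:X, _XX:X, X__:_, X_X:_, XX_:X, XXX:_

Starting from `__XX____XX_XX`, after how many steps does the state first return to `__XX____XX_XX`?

__XX____XX_XX

1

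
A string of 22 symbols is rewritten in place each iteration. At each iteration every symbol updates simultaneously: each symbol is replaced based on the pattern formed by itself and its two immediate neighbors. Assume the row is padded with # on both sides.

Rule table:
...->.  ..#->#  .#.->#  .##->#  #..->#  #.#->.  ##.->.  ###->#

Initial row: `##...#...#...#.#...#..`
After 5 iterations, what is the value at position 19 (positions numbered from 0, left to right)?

#

#.#.###.###.##.##.####
..#.##..##..#..#..####
###.#.###.############
##..#.##..############
#.###.#.##############
position 19 holds #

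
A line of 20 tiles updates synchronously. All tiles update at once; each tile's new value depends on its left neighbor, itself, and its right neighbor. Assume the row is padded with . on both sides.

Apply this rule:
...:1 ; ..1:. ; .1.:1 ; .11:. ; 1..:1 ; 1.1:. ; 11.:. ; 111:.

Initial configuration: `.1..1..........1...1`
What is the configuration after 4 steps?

step 1: .11.1111111111.111.1
step 2: ...................1
step 3: 111111111111111111.1
step 4: ...................1

...................1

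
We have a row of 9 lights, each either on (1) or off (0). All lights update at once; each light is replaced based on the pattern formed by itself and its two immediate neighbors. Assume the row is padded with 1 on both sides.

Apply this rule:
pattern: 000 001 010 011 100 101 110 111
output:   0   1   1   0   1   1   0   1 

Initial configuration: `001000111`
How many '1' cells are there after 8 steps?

111101011
111011101
110101010
101111111
010111111
111011111
110101111
101110111
count of 1: 7

7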